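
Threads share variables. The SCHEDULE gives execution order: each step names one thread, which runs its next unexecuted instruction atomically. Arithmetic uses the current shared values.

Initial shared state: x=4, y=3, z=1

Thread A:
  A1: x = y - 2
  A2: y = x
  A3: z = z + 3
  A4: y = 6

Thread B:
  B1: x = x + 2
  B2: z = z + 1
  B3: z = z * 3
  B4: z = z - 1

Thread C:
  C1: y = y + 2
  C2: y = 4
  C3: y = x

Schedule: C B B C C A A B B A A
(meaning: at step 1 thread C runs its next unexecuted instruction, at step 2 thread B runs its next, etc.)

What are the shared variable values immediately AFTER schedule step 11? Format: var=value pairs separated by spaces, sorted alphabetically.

Answer: x=4 y=6 z=8

Derivation:
Step 1: thread C executes C1 (y = y + 2). Shared: x=4 y=5 z=1. PCs: A@0 B@0 C@1
Step 2: thread B executes B1 (x = x + 2). Shared: x=6 y=5 z=1. PCs: A@0 B@1 C@1
Step 3: thread B executes B2 (z = z + 1). Shared: x=6 y=5 z=2. PCs: A@0 B@2 C@1
Step 4: thread C executes C2 (y = 4). Shared: x=6 y=4 z=2. PCs: A@0 B@2 C@2
Step 5: thread C executes C3 (y = x). Shared: x=6 y=6 z=2. PCs: A@0 B@2 C@3
Step 6: thread A executes A1 (x = y - 2). Shared: x=4 y=6 z=2. PCs: A@1 B@2 C@3
Step 7: thread A executes A2 (y = x). Shared: x=4 y=4 z=2. PCs: A@2 B@2 C@3
Step 8: thread B executes B3 (z = z * 3). Shared: x=4 y=4 z=6. PCs: A@2 B@3 C@3
Step 9: thread B executes B4 (z = z - 1). Shared: x=4 y=4 z=5. PCs: A@2 B@4 C@3
Step 10: thread A executes A3 (z = z + 3). Shared: x=4 y=4 z=8. PCs: A@3 B@4 C@3
Step 11: thread A executes A4 (y = 6). Shared: x=4 y=6 z=8. PCs: A@4 B@4 C@3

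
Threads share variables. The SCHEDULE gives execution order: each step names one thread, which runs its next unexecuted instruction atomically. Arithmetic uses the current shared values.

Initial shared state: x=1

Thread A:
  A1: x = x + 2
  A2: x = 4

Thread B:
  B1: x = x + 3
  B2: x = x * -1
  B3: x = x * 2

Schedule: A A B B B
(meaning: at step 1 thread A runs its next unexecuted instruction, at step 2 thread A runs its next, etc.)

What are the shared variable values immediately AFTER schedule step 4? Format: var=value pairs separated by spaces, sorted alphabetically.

Step 1: thread A executes A1 (x = x + 2). Shared: x=3. PCs: A@1 B@0
Step 2: thread A executes A2 (x = 4). Shared: x=4. PCs: A@2 B@0
Step 3: thread B executes B1 (x = x + 3). Shared: x=7. PCs: A@2 B@1
Step 4: thread B executes B2 (x = x * -1). Shared: x=-7. PCs: A@2 B@2

Answer: x=-7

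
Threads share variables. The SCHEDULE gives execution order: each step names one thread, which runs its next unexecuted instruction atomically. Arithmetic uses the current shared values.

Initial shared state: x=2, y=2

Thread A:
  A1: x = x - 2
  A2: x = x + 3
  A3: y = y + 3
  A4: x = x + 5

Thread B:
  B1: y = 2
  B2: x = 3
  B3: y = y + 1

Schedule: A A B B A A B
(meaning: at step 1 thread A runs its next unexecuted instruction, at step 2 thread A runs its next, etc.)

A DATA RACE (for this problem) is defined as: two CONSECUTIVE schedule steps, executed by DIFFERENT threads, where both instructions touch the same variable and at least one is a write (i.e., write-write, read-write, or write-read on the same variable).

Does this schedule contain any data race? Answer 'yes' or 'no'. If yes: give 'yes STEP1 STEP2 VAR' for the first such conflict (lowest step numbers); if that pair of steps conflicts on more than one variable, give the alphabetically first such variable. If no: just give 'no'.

Answer: no

Derivation:
Steps 1,2: same thread (A). No race.
Steps 2,3: A(r=x,w=x) vs B(r=-,w=y). No conflict.
Steps 3,4: same thread (B). No race.
Steps 4,5: B(r=-,w=x) vs A(r=y,w=y). No conflict.
Steps 5,6: same thread (A). No race.
Steps 6,7: A(r=x,w=x) vs B(r=y,w=y). No conflict.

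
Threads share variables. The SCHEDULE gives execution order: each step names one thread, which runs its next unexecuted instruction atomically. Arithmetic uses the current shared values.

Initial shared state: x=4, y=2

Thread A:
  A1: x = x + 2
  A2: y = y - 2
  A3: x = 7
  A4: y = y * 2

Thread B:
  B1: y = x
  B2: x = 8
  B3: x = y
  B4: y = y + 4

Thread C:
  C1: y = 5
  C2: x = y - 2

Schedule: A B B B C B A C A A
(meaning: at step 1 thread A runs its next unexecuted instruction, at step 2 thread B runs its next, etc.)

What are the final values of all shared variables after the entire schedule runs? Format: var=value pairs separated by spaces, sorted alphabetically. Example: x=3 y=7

Answer: x=7 y=14

Derivation:
Step 1: thread A executes A1 (x = x + 2). Shared: x=6 y=2. PCs: A@1 B@0 C@0
Step 2: thread B executes B1 (y = x). Shared: x=6 y=6. PCs: A@1 B@1 C@0
Step 3: thread B executes B2 (x = 8). Shared: x=8 y=6. PCs: A@1 B@2 C@0
Step 4: thread B executes B3 (x = y). Shared: x=6 y=6. PCs: A@1 B@3 C@0
Step 5: thread C executes C1 (y = 5). Shared: x=6 y=5. PCs: A@1 B@3 C@1
Step 6: thread B executes B4 (y = y + 4). Shared: x=6 y=9. PCs: A@1 B@4 C@1
Step 7: thread A executes A2 (y = y - 2). Shared: x=6 y=7. PCs: A@2 B@4 C@1
Step 8: thread C executes C2 (x = y - 2). Shared: x=5 y=7. PCs: A@2 B@4 C@2
Step 9: thread A executes A3 (x = 7). Shared: x=7 y=7. PCs: A@3 B@4 C@2
Step 10: thread A executes A4 (y = y * 2). Shared: x=7 y=14. PCs: A@4 B@4 C@2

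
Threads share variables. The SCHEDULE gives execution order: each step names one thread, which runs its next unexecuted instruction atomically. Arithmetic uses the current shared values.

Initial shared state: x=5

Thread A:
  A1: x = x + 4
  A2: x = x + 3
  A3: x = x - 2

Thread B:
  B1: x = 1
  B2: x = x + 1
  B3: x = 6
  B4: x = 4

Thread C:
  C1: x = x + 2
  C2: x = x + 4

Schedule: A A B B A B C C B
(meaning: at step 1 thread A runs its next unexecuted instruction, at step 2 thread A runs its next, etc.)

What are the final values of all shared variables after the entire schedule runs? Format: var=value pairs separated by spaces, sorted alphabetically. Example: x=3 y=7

Step 1: thread A executes A1 (x = x + 4). Shared: x=9. PCs: A@1 B@0 C@0
Step 2: thread A executes A2 (x = x + 3). Shared: x=12. PCs: A@2 B@0 C@0
Step 3: thread B executes B1 (x = 1). Shared: x=1. PCs: A@2 B@1 C@0
Step 4: thread B executes B2 (x = x + 1). Shared: x=2. PCs: A@2 B@2 C@0
Step 5: thread A executes A3 (x = x - 2). Shared: x=0. PCs: A@3 B@2 C@0
Step 6: thread B executes B3 (x = 6). Shared: x=6. PCs: A@3 B@3 C@0
Step 7: thread C executes C1 (x = x + 2). Shared: x=8. PCs: A@3 B@3 C@1
Step 8: thread C executes C2 (x = x + 4). Shared: x=12. PCs: A@3 B@3 C@2
Step 9: thread B executes B4 (x = 4). Shared: x=4. PCs: A@3 B@4 C@2

Answer: x=4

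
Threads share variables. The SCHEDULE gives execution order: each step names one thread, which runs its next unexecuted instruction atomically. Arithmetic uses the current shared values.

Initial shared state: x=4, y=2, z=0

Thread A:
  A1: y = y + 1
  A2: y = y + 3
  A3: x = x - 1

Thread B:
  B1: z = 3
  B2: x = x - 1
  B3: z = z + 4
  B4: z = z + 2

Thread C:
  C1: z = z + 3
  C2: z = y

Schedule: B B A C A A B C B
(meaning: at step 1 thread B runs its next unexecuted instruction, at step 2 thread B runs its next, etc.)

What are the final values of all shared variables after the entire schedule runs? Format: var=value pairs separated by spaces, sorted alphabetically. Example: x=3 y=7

Answer: x=2 y=6 z=8

Derivation:
Step 1: thread B executes B1 (z = 3). Shared: x=4 y=2 z=3. PCs: A@0 B@1 C@0
Step 2: thread B executes B2 (x = x - 1). Shared: x=3 y=2 z=3. PCs: A@0 B@2 C@0
Step 3: thread A executes A1 (y = y + 1). Shared: x=3 y=3 z=3. PCs: A@1 B@2 C@0
Step 4: thread C executes C1 (z = z + 3). Shared: x=3 y=3 z=6. PCs: A@1 B@2 C@1
Step 5: thread A executes A2 (y = y + 3). Shared: x=3 y=6 z=6. PCs: A@2 B@2 C@1
Step 6: thread A executes A3 (x = x - 1). Shared: x=2 y=6 z=6. PCs: A@3 B@2 C@1
Step 7: thread B executes B3 (z = z + 4). Shared: x=2 y=6 z=10. PCs: A@3 B@3 C@1
Step 8: thread C executes C2 (z = y). Shared: x=2 y=6 z=6. PCs: A@3 B@3 C@2
Step 9: thread B executes B4 (z = z + 2). Shared: x=2 y=6 z=8. PCs: A@3 B@4 C@2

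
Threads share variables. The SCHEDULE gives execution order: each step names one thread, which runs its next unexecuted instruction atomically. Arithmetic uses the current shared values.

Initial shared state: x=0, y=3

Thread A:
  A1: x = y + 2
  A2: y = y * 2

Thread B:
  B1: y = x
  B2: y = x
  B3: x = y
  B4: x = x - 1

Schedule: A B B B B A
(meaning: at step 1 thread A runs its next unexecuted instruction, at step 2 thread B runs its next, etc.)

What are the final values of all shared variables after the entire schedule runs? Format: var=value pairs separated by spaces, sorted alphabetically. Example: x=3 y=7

Answer: x=4 y=10

Derivation:
Step 1: thread A executes A1 (x = y + 2). Shared: x=5 y=3. PCs: A@1 B@0
Step 2: thread B executes B1 (y = x). Shared: x=5 y=5. PCs: A@1 B@1
Step 3: thread B executes B2 (y = x). Shared: x=5 y=5. PCs: A@1 B@2
Step 4: thread B executes B3 (x = y). Shared: x=5 y=5. PCs: A@1 B@3
Step 5: thread B executes B4 (x = x - 1). Shared: x=4 y=5. PCs: A@1 B@4
Step 6: thread A executes A2 (y = y * 2). Shared: x=4 y=10. PCs: A@2 B@4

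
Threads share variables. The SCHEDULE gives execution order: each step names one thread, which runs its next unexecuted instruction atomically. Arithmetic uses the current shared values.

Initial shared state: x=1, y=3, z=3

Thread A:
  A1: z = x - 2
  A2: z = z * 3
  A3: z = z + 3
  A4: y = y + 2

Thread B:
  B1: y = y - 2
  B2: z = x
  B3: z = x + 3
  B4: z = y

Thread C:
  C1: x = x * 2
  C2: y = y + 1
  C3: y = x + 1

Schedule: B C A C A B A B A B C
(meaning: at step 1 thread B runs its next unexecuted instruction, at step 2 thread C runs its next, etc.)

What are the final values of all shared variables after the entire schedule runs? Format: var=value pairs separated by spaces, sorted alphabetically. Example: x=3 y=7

Answer: x=2 y=3 z=4

Derivation:
Step 1: thread B executes B1 (y = y - 2). Shared: x=1 y=1 z=3. PCs: A@0 B@1 C@0
Step 2: thread C executes C1 (x = x * 2). Shared: x=2 y=1 z=3. PCs: A@0 B@1 C@1
Step 3: thread A executes A1 (z = x - 2). Shared: x=2 y=1 z=0. PCs: A@1 B@1 C@1
Step 4: thread C executes C2 (y = y + 1). Shared: x=2 y=2 z=0. PCs: A@1 B@1 C@2
Step 5: thread A executes A2 (z = z * 3). Shared: x=2 y=2 z=0. PCs: A@2 B@1 C@2
Step 6: thread B executes B2 (z = x). Shared: x=2 y=2 z=2. PCs: A@2 B@2 C@2
Step 7: thread A executes A3 (z = z + 3). Shared: x=2 y=2 z=5. PCs: A@3 B@2 C@2
Step 8: thread B executes B3 (z = x + 3). Shared: x=2 y=2 z=5. PCs: A@3 B@3 C@2
Step 9: thread A executes A4 (y = y + 2). Shared: x=2 y=4 z=5. PCs: A@4 B@3 C@2
Step 10: thread B executes B4 (z = y). Shared: x=2 y=4 z=4. PCs: A@4 B@4 C@2
Step 11: thread C executes C3 (y = x + 1). Shared: x=2 y=3 z=4. PCs: A@4 B@4 C@3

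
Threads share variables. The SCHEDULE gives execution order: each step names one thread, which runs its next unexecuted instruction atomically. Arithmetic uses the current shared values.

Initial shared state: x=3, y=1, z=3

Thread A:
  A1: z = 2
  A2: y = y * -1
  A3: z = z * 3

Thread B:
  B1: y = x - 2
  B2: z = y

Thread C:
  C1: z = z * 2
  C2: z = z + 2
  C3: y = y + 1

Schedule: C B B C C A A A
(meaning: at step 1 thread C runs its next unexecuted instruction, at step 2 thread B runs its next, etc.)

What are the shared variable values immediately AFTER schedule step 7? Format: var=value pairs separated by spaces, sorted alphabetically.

Answer: x=3 y=-2 z=2

Derivation:
Step 1: thread C executes C1 (z = z * 2). Shared: x=3 y=1 z=6. PCs: A@0 B@0 C@1
Step 2: thread B executes B1 (y = x - 2). Shared: x=3 y=1 z=6. PCs: A@0 B@1 C@1
Step 3: thread B executes B2 (z = y). Shared: x=3 y=1 z=1. PCs: A@0 B@2 C@1
Step 4: thread C executes C2 (z = z + 2). Shared: x=3 y=1 z=3. PCs: A@0 B@2 C@2
Step 5: thread C executes C3 (y = y + 1). Shared: x=3 y=2 z=3. PCs: A@0 B@2 C@3
Step 6: thread A executes A1 (z = 2). Shared: x=3 y=2 z=2. PCs: A@1 B@2 C@3
Step 7: thread A executes A2 (y = y * -1). Shared: x=3 y=-2 z=2. PCs: A@2 B@2 C@3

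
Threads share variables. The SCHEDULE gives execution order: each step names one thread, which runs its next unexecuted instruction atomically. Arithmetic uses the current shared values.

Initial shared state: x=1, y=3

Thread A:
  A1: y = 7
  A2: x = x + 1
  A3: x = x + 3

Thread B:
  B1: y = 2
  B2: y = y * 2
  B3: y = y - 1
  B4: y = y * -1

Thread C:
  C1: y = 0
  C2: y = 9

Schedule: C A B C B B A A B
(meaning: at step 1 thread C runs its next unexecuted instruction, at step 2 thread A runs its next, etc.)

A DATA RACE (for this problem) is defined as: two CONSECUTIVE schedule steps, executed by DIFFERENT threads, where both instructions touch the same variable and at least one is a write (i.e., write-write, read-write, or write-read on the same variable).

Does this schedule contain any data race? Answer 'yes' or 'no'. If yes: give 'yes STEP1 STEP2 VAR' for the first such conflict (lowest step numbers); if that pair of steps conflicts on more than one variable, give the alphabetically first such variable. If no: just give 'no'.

Answer: yes 1 2 y

Derivation:
Steps 1,2: C(y = 0) vs A(y = 7). RACE on y (W-W).
Steps 2,3: A(y = 7) vs B(y = 2). RACE on y (W-W).
Steps 3,4: B(y = 2) vs C(y = 9). RACE on y (W-W).
Steps 4,5: C(y = 9) vs B(y = y * 2). RACE on y (W-W).
Steps 5,6: same thread (B). No race.
Steps 6,7: B(r=y,w=y) vs A(r=x,w=x). No conflict.
Steps 7,8: same thread (A). No race.
Steps 8,9: A(r=x,w=x) vs B(r=y,w=y). No conflict.
First conflict at steps 1,2.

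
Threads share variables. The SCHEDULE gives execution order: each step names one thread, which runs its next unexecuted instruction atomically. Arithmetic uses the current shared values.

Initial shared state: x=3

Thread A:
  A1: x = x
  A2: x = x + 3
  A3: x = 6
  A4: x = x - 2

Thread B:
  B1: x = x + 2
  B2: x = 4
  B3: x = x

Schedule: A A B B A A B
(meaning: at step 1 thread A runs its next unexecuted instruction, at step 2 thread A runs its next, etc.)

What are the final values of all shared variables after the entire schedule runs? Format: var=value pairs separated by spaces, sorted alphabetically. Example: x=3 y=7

Step 1: thread A executes A1 (x = x). Shared: x=3. PCs: A@1 B@0
Step 2: thread A executes A2 (x = x + 3). Shared: x=6. PCs: A@2 B@0
Step 3: thread B executes B1 (x = x + 2). Shared: x=8. PCs: A@2 B@1
Step 4: thread B executes B2 (x = 4). Shared: x=4. PCs: A@2 B@2
Step 5: thread A executes A3 (x = 6). Shared: x=6. PCs: A@3 B@2
Step 6: thread A executes A4 (x = x - 2). Shared: x=4. PCs: A@4 B@2
Step 7: thread B executes B3 (x = x). Shared: x=4. PCs: A@4 B@3

Answer: x=4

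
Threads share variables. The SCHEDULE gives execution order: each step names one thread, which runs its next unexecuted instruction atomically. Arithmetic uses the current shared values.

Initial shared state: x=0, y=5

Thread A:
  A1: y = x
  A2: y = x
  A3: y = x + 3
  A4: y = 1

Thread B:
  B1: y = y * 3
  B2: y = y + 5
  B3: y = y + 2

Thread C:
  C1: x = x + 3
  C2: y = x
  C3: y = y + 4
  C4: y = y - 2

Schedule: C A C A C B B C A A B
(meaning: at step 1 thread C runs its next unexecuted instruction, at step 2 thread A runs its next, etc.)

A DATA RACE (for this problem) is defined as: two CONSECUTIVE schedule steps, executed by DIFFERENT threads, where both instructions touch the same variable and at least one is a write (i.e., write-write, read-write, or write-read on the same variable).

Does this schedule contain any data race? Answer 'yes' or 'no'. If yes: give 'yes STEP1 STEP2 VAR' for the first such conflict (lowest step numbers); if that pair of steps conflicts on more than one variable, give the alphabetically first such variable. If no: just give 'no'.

Answer: yes 1 2 x

Derivation:
Steps 1,2: C(x = x + 3) vs A(y = x). RACE on x (W-R).
Steps 2,3: A(y = x) vs C(y = x). RACE on y (W-W).
Steps 3,4: C(y = x) vs A(y = x). RACE on y (W-W).
Steps 4,5: A(y = x) vs C(y = y + 4). RACE on y (W-W).
Steps 5,6: C(y = y + 4) vs B(y = y * 3). RACE on y (W-W).
Steps 6,7: same thread (B). No race.
Steps 7,8: B(y = y + 5) vs C(y = y - 2). RACE on y (W-W).
Steps 8,9: C(y = y - 2) vs A(y = x + 3). RACE on y (W-W).
Steps 9,10: same thread (A). No race.
Steps 10,11: A(y = 1) vs B(y = y + 2). RACE on y (W-W).
First conflict at steps 1,2.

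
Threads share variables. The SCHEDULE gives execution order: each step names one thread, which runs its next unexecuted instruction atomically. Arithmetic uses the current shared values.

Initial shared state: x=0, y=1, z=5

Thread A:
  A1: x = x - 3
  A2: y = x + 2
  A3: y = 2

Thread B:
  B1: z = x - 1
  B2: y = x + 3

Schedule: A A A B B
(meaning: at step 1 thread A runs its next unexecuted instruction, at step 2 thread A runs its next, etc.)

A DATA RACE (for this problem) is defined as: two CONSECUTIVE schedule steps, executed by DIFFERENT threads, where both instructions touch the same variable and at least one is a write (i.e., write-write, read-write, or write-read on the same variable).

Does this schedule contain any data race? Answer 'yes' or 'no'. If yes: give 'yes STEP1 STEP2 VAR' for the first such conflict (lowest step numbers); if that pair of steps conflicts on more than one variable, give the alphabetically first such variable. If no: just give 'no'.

Answer: no

Derivation:
Steps 1,2: same thread (A). No race.
Steps 2,3: same thread (A). No race.
Steps 3,4: A(r=-,w=y) vs B(r=x,w=z). No conflict.
Steps 4,5: same thread (B). No race.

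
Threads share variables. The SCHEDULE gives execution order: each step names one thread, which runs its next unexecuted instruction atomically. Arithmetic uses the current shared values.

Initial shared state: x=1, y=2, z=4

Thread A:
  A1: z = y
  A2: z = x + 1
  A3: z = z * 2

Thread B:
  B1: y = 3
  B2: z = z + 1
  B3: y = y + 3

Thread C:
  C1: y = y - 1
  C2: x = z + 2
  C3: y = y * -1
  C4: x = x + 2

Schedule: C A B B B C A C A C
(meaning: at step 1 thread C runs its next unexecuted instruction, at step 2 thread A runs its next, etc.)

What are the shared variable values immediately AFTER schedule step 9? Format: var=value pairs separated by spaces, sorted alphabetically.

Answer: x=4 y=-6 z=10

Derivation:
Step 1: thread C executes C1 (y = y - 1). Shared: x=1 y=1 z=4. PCs: A@0 B@0 C@1
Step 2: thread A executes A1 (z = y). Shared: x=1 y=1 z=1. PCs: A@1 B@0 C@1
Step 3: thread B executes B1 (y = 3). Shared: x=1 y=3 z=1. PCs: A@1 B@1 C@1
Step 4: thread B executes B2 (z = z + 1). Shared: x=1 y=3 z=2. PCs: A@1 B@2 C@1
Step 5: thread B executes B3 (y = y + 3). Shared: x=1 y=6 z=2. PCs: A@1 B@3 C@1
Step 6: thread C executes C2 (x = z + 2). Shared: x=4 y=6 z=2. PCs: A@1 B@3 C@2
Step 7: thread A executes A2 (z = x + 1). Shared: x=4 y=6 z=5. PCs: A@2 B@3 C@2
Step 8: thread C executes C3 (y = y * -1). Shared: x=4 y=-6 z=5. PCs: A@2 B@3 C@3
Step 9: thread A executes A3 (z = z * 2). Shared: x=4 y=-6 z=10. PCs: A@3 B@3 C@3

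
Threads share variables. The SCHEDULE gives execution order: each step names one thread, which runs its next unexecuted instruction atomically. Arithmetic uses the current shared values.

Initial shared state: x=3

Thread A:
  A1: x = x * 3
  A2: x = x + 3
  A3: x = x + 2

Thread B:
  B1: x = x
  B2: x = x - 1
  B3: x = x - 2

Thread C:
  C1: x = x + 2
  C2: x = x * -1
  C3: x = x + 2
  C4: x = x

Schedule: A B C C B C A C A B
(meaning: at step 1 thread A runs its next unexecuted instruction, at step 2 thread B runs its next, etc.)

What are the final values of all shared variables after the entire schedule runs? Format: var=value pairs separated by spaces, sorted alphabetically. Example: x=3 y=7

Step 1: thread A executes A1 (x = x * 3). Shared: x=9. PCs: A@1 B@0 C@0
Step 2: thread B executes B1 (x = x). Shared: x=9. PCs: A@1 B@1 C@0
Step 3: thread C executes C1 (x = x + 2). Shared: x=11. PCs: A@1 B@1 C@1
Step 4: thread C executes C2 (x = x * -1). Shared: x=-11. PCs: A@1 B@1 C@2
Step 5: thread B executes B2 (x = x - 1). Shared: x=-12. PCs: A@1 B@2 C@2
Step 6: thread C executes C3 (x = x + 2). Shared: x=-10. PCs: A@1 B@2 C@3
Step 7: thread A executes A2 (x = x + 3). Shared: x=-7. PCs: A@2 B@2 C@3
Step 8: thread C executes C4 (x = x). Shared: x=-7. PCs: A@2 B@2 C@4
Step 9: thread A executes A3 (x = x + 2). Shared: x=-5. PCs: A@3 B@2 C@4
Step 10: thread B executes B3 (x = x - 2). Shared: x=-7. PCs: A@3 B@3 C@4

Answer: x=-7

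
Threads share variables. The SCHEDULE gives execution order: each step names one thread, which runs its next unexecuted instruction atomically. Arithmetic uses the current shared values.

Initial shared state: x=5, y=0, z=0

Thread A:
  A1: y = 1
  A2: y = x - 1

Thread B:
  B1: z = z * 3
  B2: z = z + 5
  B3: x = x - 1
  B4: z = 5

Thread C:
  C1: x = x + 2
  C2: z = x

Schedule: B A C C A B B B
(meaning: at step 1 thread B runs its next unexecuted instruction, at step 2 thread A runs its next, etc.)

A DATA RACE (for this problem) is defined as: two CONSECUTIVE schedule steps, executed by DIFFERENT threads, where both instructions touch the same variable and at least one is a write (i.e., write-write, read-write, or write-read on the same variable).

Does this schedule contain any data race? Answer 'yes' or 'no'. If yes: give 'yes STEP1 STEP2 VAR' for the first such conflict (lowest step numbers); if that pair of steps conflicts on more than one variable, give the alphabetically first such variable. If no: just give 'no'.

Answer: no

Derivation:
Steps 1,2: B(r=z,w=z) vs A(r=-,w=y). No conflict.
Steps 2,3: A(r=-,w=y) vs C(r=x,w=x). No conflict.
Steps 3,4: same thread (C). No race.
Steps 4,5: C(r=x,w=z) vs A(r=x,w=y). No conflict.
Steps 5,6: A(r=x,w=y) vs B(r=z,w=z). No conflict.
Steps 6,7: same thread (B). No race.
Steps 7,8: same thread (B). No race.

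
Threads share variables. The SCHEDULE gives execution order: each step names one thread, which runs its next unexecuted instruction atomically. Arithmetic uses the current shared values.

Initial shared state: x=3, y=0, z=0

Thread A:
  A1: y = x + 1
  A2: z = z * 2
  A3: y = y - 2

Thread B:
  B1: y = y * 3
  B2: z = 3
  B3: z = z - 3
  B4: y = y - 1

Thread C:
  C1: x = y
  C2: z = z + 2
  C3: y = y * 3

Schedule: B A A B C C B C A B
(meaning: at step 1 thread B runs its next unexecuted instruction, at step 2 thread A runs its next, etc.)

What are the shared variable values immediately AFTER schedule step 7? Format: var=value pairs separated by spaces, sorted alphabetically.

Answer: x=4 y=4 z=2

Derivation:
Step 1: thread B executes B1 (y = y * 3). Shared: x=3 y=0 z=0. PCs: A@0 B@1 C@0
Step 2: thread A executes A1 (y = x + 1). Shared: x=3 y=4 z=0. PCs: A@1 B@1 C@0
Step 3: thread A executes A2 (z = z * 2). Shared: x=3 y=4 z=0. PCs: A@2 B@1 C@0
Step 4: thread B executes B2 (z = 3). Shared: x=3 y=4 z=3. PCs: A@2 B@2 C@0
Step 5: thread C executes C1 (x = y). Shared: x=4 y=4 z=3. PCs: A@2 B@2 C@1
Step 6: thread C executes C2 (z = z + 2). Shared: x=4 y=4 z=5. PCs: A@2 B@2 C@2
Step 7: thread B executes B3 (z = z - 3). Shared: x=4 y=4 z=2. PCs: A@2 B@3 C@2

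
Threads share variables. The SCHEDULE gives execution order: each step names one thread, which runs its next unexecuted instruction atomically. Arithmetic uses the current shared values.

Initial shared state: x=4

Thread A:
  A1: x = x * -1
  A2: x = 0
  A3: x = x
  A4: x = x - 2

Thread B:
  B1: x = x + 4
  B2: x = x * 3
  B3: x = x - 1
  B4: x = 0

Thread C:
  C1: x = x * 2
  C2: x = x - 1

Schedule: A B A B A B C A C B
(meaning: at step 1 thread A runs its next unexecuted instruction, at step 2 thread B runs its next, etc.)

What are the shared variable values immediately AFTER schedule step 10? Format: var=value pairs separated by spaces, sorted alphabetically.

Answer: x=0

Derivation:
Step 1: thread A executes A1 (x = x * -1). Shared: x=-4. PCs: A@1 B@0 C@0
Step 2: thread B executes B1 (x = x + 4). Shared: x=0. PCs: A@1 B@1 C@0
Step 3: thread A executes A2 (x = 0). Shared: x=0. PCs: A@2 B@1 C@0
Step 4: thread B executes B2 (x = x * 3). Shared: x=0. PCs: A@2 B@2 C@0
Step 5: thread A executes A3 (x = x). Shared: x=0. PCs: A@3 B@2 C@0
Step 6: thread B executes B3 (x = x - 1). Shared: x=-1. PCs: A@3 B@3 C@0
Step 7: thread C executes C1 (x = x * 2). Shared: x=-2. PCs: A@3 B@3 C@1
Step 8: thread A executes A4 (x = x - 2). Shared: x=-4. PCs: A@4 B@3 C@1
Step 9: thread C executes C2 (x = x - 1). Shared: x=-5. PCs: A@4 B@3 C@2
Step 10: thread B executes B4 (x = 0). Shared: x=0. PCs: A@4 B@4 C@2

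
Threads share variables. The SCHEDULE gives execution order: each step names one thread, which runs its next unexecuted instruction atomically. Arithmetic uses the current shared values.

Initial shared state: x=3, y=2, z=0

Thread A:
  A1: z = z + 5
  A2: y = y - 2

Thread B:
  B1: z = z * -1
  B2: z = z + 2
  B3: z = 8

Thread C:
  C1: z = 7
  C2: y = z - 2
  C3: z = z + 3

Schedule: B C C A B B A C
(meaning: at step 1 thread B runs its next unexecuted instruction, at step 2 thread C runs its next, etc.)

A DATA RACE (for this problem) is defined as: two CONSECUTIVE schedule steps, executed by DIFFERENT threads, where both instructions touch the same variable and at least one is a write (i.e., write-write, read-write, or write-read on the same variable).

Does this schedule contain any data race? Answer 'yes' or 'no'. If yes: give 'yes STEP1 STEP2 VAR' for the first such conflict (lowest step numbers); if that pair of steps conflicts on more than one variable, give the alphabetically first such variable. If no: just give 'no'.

Steps 1,2: B(z = z * -1) vs C(z = 7). RACE on z (W-W).
Steps 2,3: same thread (C). No race.
Steps 3,4: C(y = z - 2) vs A(z = z + 5). RACE on z (R-W).
Steps 4,5: A(z = z + 5) vs B(z = z + 2). RACE on z (W-W).
Steps 5,6: same thread (B). No race.
Steps 6,7: B(r=-,w=z) vs A(r=y,w=y). No conflict.
Steps 7,8: A(r=y,w=y) vs C(r=z,w=z). No conflict.
First conflict at steps 1,2.

Answer: yes 1 2 z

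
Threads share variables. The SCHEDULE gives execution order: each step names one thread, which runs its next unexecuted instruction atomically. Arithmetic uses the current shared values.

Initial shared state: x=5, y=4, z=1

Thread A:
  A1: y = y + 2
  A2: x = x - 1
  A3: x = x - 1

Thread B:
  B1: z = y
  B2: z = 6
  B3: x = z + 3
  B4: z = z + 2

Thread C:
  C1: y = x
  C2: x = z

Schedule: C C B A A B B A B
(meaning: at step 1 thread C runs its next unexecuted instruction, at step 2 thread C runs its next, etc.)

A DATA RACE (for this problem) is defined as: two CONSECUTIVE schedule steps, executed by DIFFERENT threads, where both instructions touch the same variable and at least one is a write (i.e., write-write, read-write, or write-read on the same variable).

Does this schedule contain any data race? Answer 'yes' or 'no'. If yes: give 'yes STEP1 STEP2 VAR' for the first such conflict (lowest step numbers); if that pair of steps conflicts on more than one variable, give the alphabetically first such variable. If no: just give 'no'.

Answer: yes 2 3 z

Derivation:
Steps 1,2: same thread (C). No race.
Steps 2,3: C(x = z) vs B(z = y). RACE on z (R-W).
Steps 3,4: B(z = y) vs A(y = y + 2). RACE on y (R-W).
Steps 4,5: same thread (A). No race.
Steps 5,6: A(r=x,w=x) vs B(r=-,w=z). No conflict.
Steps 6,7: same thread (B). No race.
Steps 7,8: B(x = z + 3) vs A(x = x - 1). RACE on x (W-W).
Steps 8,9: A(r=x,w=x) vs B(r=z,w=z). No conflict.
First conflict at steps 2,3.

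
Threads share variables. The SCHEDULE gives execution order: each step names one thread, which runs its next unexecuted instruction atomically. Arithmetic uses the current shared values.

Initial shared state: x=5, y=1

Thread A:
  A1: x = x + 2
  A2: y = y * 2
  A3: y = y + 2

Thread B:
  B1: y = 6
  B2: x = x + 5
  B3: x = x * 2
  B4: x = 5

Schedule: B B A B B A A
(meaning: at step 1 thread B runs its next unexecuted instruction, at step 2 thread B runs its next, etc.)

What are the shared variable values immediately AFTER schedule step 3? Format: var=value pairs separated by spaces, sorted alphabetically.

Step 1: thread B executes B1 (y = 6). Shared: x=5 y=6. PCs: A@0 B@1
Step 2: thread B executes B2 (x = x + 5). Shared: x=10 y=6. PCs: A@0 B@2
Step 3: thread A executes A1 (x = x + 2). Shared: x=12 y=6. PCs: A@1 B@2

Answer: x=12 y=6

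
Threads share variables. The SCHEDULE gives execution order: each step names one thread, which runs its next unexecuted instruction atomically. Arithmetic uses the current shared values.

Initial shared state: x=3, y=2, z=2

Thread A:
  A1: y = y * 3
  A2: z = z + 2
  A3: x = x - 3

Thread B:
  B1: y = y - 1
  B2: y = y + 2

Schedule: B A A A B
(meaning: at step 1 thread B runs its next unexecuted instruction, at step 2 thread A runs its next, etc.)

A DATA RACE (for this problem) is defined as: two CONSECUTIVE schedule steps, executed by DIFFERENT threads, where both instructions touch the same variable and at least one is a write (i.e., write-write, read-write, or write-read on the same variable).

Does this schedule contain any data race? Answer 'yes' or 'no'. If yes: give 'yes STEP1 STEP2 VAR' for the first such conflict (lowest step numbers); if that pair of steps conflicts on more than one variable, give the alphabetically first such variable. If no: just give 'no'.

Steps 1,2: B(y = y - 1) vs A(y = y * 3). RACE on y (W-W).
Steps 2,3: same thread (A). No race.
Steps 3,4: same thread (A). No race.
Steps 4,5: A(r=x,w=x) vs B(r=y,w=y). No conflict.
First conflict at steps 1,2.

Answer: yes 1 2 y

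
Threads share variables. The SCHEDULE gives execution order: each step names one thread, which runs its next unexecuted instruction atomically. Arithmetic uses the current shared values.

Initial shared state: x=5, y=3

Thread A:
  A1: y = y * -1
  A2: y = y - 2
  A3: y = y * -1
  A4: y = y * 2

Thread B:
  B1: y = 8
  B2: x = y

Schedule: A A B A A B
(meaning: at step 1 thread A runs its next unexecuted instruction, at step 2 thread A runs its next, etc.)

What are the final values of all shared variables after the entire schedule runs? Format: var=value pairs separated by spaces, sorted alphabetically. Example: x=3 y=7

Step 1: thread A executes A1 (y = y * -1). Shared: x=5 y=-3. PCs: A@1 B@0
Step 2: thread A executes A2 (y = y - 2). Shared: x=5 y=-5. PCs: A@2 B@0
Step 3: thread B executes B1 (y = 8). Shared: x=5 y=8. PCs: A@2 B@1
Step 4: thread A executes A3 (y = y * -1). Shared: x=5 y=-8. PCs: A@3 B@1
Step 5: thread A executes A4 (y = y * 2). Shared: x=5 y=-16. PCs: A@4 B@1
Step 6: thread B executes B2 (x = y). Shared: x=-16 y=-16. PCs: A@4 B@2

Answer: x=-16 y=-16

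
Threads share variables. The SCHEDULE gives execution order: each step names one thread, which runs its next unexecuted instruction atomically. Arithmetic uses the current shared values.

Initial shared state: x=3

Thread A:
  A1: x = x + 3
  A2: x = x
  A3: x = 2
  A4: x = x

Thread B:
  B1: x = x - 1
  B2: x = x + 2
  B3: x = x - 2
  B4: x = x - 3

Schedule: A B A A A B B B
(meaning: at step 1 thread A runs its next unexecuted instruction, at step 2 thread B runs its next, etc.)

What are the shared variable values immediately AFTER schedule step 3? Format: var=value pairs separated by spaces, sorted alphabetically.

Answer: x=5

Derivation:
Step 1: thread A executes A1 (x = x + 3). Shared: x=6. PCs: A@1 B@0
Step 2: thread B executes B1 (x = x - 1). Shared: x=5. PCs: A@1 B@1
Step 3: thread A executes A2 (x = x). Shared: x=5. PCs: A@2 B@1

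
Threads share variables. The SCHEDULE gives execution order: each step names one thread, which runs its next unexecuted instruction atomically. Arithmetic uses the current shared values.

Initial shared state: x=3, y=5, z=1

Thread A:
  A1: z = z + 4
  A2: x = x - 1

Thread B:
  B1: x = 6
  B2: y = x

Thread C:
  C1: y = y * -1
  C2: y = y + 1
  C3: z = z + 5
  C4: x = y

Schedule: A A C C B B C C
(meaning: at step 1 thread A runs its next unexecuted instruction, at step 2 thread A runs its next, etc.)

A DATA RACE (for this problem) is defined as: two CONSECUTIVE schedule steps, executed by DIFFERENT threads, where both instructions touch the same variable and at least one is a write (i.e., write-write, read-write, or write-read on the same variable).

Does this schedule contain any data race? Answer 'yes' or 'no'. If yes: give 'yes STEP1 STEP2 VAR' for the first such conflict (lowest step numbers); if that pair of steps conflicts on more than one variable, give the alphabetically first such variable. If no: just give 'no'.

Answer: no

Derivation:
Steps 1,2: same thread (A). No race.
Steps 2,3: A(r=x,w=x) vs C(r=y,w=y). No conflict.
Steps 3,4: same thread (C). No race.
Steps 4,5: C(r=y,w=y) vs B(r=-,w=x). No conflict.
Steps 5,6: same thread (B). No race.
Steps 6,7: B(r=x,w=y) vs C(r=z,w=z). No conflict.
Steps 7,8: same thread (C). No race.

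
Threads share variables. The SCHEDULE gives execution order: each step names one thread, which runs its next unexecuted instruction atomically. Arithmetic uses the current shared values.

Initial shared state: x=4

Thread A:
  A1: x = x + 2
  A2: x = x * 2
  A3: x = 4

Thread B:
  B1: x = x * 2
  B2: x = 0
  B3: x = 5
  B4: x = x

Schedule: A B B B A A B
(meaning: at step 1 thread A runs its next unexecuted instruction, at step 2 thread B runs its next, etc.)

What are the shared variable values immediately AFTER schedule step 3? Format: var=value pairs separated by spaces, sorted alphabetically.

Answer: x=0

Derivation:
Step 1: thread A executes A1 (x = x + 2). Shared: x=6. PCs: A@1 B@0
Step 2: thread B executes B1 (x = x * 2). Shared: x=12. PCs: A@1 B@1
Step 3: thread B executes B2 (x = 0). Shared: x=0. PCs: A@1 B@2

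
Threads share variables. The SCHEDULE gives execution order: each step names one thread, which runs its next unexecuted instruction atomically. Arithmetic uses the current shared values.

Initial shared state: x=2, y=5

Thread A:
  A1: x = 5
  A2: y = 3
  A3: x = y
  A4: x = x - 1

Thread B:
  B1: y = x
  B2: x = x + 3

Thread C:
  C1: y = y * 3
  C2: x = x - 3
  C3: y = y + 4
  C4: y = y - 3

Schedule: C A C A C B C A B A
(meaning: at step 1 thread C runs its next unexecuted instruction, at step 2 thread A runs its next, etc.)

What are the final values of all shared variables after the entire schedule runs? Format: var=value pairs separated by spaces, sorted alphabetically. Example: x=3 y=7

Answer: x=1 y=-1

Derivation:
Step 1: thread C executes C1 (y = y * 3). Shared: x=2 y=15. PCs: A@0 B@0 C@1
Step 2: thread A executes A1 (x = 5). Shared: x=5 y=15. PCs: A@1 B@0 C@1
Step 3: thread C executes C2 (x = x - 3). Shared: x=2 y=15. PCs: A@1 B@0 C@2
Step 4: thread A executes A2 (y = 3). Shared: x=2 y=3. PCs: A@2 B@0 C@2
Step 5: thread C executes C3 (y = y + 4). Shared: x=2 y=7. PCs: A@2 B@0 C@3
Step 6: thread B executes B1 (y = x). Shared: x=2 y=2. PCs: A@2 B@1 C@3
Step 7: thread C executes C4 (y = y - 3). Shared: x=2 y=-1. PCs: A@2 B@1 C@4
Step 8: thread A executes A3 (x = y). Shared: x=-1 y=-1. PCs: A@3 B@1 C@4
Step 9: thread B executes B2 (x = x + 3). Shared: x=2 y=-1. PCs: A@3 B@2 C@4
Step 10: thread A executes A4 (x = x - 1). Shared: x=1 y=-1. PCs: A@4 B@2 C@4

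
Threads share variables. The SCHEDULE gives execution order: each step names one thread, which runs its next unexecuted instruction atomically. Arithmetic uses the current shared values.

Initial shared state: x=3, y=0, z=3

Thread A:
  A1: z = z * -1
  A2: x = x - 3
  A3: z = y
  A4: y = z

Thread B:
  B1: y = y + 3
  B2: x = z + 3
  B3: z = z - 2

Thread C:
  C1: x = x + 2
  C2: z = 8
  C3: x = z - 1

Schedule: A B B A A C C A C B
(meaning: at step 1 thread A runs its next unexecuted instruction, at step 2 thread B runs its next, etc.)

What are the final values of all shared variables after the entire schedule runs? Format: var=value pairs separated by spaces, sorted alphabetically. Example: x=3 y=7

Answer: x=7 y=8 z=6

Derivation:
Step 1: thread A executes A1 (z = z * -1). Shared: x=3 y=0 z=-3. PCs: A@1 B@0 C@0
Step 2: thread B executes B1 (y = y + 3). Shared: x=3 y=3 z=-3. PCs: A@1 B@1 C@0
Step 3: thread B executes B2 (x = z + 3). Shared: x=0 y=3 z=-3. PCs: A@1 B@2 C@0
Step 4: thread A executes A2 (x = x - 3). Shared: x=-3 y=3 z=-3. PCs: A@2 B@2 C@0
Step 5: thread A executes A3 (z = y). Shared: x=-3 y=3 z=3. PCs: A@3 B@2 C@0
Step 6: thread C executes C1 (x = x + 2). Shared: x=-1 y=3 z=3. PCs: A@3 B@2 C@1
Step 7: thread C executes C2 (z = 8). Shared: x=-1 y=3 z=8. PCs: A@3 B@2 C@2
Step 8: thread A executes A4 (y = z). Shared: x=-1 y=8 z=8. PCs: A@4 B@2 C@2
Step 9: thread C executes C3 (x = z - 1). Shared: x=7 y=8 z=8. PCs: A@4 B@2 C@3
Step 10: thread B executes B3 (z = z - 2). Shared: x=7 y=8 z=6. PCs: A@4 B@3 C@3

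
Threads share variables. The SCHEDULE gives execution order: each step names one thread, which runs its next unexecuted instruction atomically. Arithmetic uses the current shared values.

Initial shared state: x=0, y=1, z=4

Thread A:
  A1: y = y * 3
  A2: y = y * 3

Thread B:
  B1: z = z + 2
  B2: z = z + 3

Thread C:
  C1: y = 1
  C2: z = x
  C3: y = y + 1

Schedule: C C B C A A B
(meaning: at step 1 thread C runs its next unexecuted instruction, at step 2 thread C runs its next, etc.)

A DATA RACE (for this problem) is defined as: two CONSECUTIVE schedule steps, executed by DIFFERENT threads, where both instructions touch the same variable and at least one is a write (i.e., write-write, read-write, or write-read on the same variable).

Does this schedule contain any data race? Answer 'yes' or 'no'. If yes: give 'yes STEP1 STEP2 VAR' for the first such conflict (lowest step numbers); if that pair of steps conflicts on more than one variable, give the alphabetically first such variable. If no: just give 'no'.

Steps 1,2: same thread (C). No race.
Steps 2,3: C(z = x) vs B(z = z + 2). RACE on z (W-W).
Steps 3,4: B(r=z,w=z) vs C(r=y,w=y). No conflict.
Steps 4,5: C(y = y + 1) vs A(y = y * 3). RACE on y (W-W).
Steps 5,6: same thread (A). No race.
Steps 6,7: A(r=y,w=y) vs B(r=z,w=z). No conflict.
First conflict at steps 2,3.

Answer: yes 2 3 z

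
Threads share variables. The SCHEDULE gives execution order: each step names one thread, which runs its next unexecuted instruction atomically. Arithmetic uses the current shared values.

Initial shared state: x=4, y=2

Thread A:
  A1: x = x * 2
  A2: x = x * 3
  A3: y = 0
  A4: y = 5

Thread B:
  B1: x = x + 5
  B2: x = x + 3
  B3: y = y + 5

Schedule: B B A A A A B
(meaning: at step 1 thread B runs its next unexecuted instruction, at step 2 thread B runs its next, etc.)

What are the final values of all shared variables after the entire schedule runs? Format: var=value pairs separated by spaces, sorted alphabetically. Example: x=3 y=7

Answer: x=72 y=10

Derivation:
Step 1: thread B executes B1 (x = x + 5). Shared: x=9 y=2. PCs: A@0 B@1
Step 2: thread B executes B2 (x = x + 3). Shared: x=12 y=2. PCs: A@0 B@2
Step 3: thread A executes A1 (x = x * 2). Shared: x=24 y=2. PCs: A@1 B@2
Step 4: thread A executes A2 (x = x * 3). Shared: x=72 y=2. PCs: A@2 B@2
Step 5: thread A executes A3 (y = 0). Shared: x=72 y=0. PCs: A@3 B@2
Step 6: thread A executes A4 (y = 5). Shared: x=72 y=5. PCs: A@4 B@2
Step 7: thread B executes B3 (y = y + 5). Shared: x=72 y=10. PCs: A@4 B@3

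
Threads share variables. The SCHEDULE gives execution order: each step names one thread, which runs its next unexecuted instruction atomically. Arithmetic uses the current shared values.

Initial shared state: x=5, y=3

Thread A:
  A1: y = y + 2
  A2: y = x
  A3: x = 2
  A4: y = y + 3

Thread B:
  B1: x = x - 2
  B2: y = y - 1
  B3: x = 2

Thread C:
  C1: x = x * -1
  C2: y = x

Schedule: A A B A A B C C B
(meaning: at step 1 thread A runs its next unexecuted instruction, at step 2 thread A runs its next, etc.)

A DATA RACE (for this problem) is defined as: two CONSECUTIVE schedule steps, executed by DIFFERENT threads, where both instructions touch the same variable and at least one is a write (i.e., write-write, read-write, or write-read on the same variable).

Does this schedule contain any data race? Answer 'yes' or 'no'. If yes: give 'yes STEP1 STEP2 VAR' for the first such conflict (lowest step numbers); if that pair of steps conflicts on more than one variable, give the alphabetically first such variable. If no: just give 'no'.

Steps 1,2: same thread (A). No race.
Steps 2,3: A(y = x) vs B(x = x - 2). RACE on x (R-W).
Steps 3,4: B(x = x - 2) vs A(x = 2). RACE on x (W-W).
Steps 4,5: same thread (A). No race.
Steps 5,6: A(y = y + 3) vs B(y = y - 1). RACE on y (W-W).
Steps 6,7: B(r=y,w=y) vs C(r=x,w=x). No conflict.
Steps 7,8: same thread (C). No race.
Steps 8,9: C(y = x) vs B(x = 2). RACE on x (R-W).
First conflict at steps 2,3.

Answer: yes 2 3 x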